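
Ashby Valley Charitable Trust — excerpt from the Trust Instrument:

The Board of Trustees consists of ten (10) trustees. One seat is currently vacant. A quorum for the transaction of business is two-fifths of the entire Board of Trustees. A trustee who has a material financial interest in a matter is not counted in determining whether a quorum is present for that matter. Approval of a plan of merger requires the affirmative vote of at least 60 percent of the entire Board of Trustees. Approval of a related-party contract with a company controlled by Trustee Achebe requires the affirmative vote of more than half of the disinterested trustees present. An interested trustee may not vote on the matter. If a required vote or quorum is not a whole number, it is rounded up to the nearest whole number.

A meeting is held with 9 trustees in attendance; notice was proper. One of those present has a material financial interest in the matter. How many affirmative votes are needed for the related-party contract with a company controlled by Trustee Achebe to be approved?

The related-party contract with a company controlled by Trustee Achebe requires a majority of the disinterested trustees present (9 − 1 = 8).
A majority of 8 is 5.

5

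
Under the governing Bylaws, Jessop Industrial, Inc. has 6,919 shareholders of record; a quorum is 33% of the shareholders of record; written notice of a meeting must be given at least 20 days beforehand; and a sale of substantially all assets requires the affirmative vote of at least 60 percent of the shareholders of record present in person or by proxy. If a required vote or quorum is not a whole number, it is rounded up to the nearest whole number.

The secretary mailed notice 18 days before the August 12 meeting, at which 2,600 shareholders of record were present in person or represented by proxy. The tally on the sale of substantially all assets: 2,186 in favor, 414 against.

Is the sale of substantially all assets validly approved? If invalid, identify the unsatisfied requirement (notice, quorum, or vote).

Notice: 18 days given; 20 required. Not satisfied.
Quorum: 33% of 6,919 = 2,283.27, rounded up to 2,284; 2,600 present. Satisfied.
Vote: requires three-fifths of those present (2,600); 3/5 of 2600 = 1560, so 1,560 needed; 2,186 in favor. Satisfied.

Invalid — notice requirement not satisfied.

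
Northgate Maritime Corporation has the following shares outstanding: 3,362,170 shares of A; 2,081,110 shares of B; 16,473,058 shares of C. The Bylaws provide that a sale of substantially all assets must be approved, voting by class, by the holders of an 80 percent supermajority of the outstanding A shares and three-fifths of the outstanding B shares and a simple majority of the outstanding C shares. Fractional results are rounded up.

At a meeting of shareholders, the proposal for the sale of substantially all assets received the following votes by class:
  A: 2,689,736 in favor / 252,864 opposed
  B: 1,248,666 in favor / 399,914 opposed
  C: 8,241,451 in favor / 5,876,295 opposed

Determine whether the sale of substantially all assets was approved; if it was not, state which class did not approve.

A: 4/5 of 3362170 = 2689736; 2,689,736 required, 2,689,736 in favor — approved.
B: 3/5 of 2081110 = 1248666; 1,248,666 required, 1,248,666 in favor — approved.
C: a majority of 16473058 is 8236530; 8,236,530 required, 8,241,451 in favor — approved.

Approved — every class gave the required vote.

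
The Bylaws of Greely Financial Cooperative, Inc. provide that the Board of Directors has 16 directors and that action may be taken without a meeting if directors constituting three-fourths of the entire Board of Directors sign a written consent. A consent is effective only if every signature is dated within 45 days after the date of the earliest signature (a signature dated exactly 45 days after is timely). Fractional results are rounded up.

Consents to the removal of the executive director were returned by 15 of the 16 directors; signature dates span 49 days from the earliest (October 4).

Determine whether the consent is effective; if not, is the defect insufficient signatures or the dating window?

Not effective — dating-window requirement not satisfied.

Signatures required: three-fourths of 16 — 3/4 of 16 = 12, so 12 needed; 15 signed. Sufficient.
Dating window: the latest signature is 49 days after the earliest; the limit is 45 days. Outside the window.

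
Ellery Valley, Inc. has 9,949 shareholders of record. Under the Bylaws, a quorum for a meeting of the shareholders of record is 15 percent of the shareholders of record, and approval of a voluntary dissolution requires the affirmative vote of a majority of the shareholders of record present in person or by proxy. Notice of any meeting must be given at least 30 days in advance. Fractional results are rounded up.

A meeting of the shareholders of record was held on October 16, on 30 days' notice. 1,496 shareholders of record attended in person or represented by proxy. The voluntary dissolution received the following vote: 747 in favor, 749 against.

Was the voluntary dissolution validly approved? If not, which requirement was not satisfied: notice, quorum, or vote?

Notice: 30 days given; 30 required. Satisfied.
Quorum: 15% of 9,949 = 1,492.35, rounded up to 1,493; 1,496 present. Satisfied.
Vote: requires a majority of those present (1,496); a majority of 1496 is 749, so 749 needed; 747 in favor. Not satisfied.

Invalid — vote requirement not satisfied.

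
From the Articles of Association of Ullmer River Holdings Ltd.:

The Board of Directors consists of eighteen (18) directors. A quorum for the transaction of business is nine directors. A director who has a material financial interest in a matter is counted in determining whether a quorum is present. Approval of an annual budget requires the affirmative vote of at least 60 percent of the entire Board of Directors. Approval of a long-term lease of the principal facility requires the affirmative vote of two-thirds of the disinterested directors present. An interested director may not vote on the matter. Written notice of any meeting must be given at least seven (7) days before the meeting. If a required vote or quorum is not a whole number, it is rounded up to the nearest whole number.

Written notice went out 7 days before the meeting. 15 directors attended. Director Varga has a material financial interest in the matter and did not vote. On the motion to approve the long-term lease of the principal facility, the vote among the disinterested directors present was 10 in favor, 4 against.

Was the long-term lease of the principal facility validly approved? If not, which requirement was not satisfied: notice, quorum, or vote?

Valid — all requirements satisfied.

Notice: 7 days given; 7 required (7 ≥ 7). Satisfied.
Quorum: 15 present (interested directors count toward quorum); quorum is 9. Satisfied.
Vote: the long-term lease of the principal facility requires two-thirds of the disinterested directors present (15 − 1 = 14). 2/3 of 14 = 9.33, rounded up to 10, so 10 affirmative votes are needed; 10 voted in favor. Satisfied.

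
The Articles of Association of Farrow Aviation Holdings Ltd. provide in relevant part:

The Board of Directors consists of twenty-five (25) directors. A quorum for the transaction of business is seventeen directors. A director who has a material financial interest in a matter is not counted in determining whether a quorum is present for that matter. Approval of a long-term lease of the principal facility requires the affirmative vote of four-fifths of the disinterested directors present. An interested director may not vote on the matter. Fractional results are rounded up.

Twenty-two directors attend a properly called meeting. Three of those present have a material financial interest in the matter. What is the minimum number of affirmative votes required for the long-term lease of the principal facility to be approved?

16

The long-term lease of the principal facility requires four-fifths of the disinterested directors present (22 − 3 = 19).
4/5 of 19 = 15.20, rounded up to 16.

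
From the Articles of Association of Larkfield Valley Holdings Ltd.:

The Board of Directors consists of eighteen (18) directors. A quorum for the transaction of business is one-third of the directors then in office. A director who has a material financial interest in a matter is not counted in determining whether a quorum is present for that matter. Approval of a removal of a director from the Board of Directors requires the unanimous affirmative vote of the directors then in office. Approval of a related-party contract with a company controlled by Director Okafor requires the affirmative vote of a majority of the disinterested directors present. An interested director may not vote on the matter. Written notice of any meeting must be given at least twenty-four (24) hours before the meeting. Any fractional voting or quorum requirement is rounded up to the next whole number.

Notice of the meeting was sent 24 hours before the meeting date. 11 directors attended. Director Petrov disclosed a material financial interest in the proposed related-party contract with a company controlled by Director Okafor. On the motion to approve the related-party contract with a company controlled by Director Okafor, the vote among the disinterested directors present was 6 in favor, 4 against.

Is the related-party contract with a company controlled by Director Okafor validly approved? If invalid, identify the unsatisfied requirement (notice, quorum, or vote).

Valid — all requirements satisfied.

Notice: 24 hours given; 24 required (24 ≥ 24). Satisfied.
Quorum: 11 present, but the 1 interested director does not count, leaving 10. Quorum is 6. Satisfied.
Vote: the related-party contract with a company controlled by Director Okafor requires a majority of the disinterested directors present (11 − 1 = 10). A majority of 10 is 6, so 6 affirmative votes are needed; 6 voted in favor. Satisfied.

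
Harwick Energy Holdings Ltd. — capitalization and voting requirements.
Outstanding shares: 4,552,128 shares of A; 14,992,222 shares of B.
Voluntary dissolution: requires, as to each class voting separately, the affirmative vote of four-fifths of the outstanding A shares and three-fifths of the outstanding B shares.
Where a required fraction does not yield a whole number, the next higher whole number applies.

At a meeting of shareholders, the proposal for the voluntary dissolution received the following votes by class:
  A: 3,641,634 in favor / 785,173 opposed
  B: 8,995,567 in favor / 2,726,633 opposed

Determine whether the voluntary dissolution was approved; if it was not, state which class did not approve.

A: 4/5 of 4552128 = 3641702.40, rounded up to 3641703; 3,641,703 required, 3,641,634 in favor — not approved.
B: 3/5 of 14992222 = 8995333.20, rounded up to 8995334; 8,995,334 required, 8,995,567 in favor — approved.

Not approved — the A shares did not give the required vote.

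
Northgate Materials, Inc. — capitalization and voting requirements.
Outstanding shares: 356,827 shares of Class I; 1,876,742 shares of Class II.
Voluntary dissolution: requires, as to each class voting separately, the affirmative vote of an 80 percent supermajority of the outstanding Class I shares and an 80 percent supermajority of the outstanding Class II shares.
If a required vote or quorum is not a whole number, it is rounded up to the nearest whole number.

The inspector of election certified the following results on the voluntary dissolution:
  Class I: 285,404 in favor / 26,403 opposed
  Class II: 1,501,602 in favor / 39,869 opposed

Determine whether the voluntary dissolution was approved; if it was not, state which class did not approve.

Class I: 4/5 of 356827 = 285461.60, rounded up to 285462; 285,462 required, 285,404 in favor — not approved.
Class II: 4/5 of 1876742 = 1501393.60, rounded up to 1501394; 1,501,394 required, 1,501,602 in favor — approved.

Not approved — the Class I shares did not give the required vote.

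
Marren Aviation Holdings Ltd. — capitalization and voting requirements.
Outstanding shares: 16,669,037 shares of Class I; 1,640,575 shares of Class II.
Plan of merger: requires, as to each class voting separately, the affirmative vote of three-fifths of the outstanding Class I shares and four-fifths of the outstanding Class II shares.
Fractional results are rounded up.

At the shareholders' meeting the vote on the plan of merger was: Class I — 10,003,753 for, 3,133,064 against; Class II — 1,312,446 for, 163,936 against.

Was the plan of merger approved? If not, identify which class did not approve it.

Not approved — the Class II shares did not give the required vote.

Class I: 3/5 of 16669037 = 10001422.20, rounded up to 10001423; 10,001,423 required, 10,003,753 in favor — approved.
Class II: 4/5 of 1640575 = 1312460; 1,312,460 required, 1,312,446 in favor — not approved.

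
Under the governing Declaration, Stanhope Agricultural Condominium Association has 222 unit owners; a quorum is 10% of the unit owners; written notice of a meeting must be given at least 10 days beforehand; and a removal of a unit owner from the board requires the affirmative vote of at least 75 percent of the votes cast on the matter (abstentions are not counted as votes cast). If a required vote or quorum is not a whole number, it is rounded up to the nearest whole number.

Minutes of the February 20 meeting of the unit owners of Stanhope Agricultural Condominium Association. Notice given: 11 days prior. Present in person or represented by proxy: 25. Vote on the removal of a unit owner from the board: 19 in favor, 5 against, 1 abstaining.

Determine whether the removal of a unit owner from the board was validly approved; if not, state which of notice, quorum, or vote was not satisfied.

Valid — all requirements satisfied.

Notice: 11 days given; 10 required. Satisfied.
Quorum: 10% of 222 = 22.20, rounded up to 23; 25 present. Satisfied.
Vote: requires three-fourths of the votes cast (25 − 1 abstaining = 24); 3/4 of 24 = 18, so 18 needed; 19 in favor. Satisfied.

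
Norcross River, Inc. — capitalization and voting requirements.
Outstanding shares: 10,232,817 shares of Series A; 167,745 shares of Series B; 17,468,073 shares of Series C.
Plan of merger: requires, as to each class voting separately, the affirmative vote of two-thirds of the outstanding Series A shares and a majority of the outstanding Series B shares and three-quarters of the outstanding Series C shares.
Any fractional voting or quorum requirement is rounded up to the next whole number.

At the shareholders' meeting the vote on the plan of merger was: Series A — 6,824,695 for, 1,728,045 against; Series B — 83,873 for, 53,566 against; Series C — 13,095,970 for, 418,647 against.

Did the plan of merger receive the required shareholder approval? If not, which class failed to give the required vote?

Not approved — the Series C shares did not give the required vote.

Series A: 2/3 of 10232817 = 6821878; 6,821,878 required, 6,824,695 in favor — approved.
Series B: a majority of 167745 is 83873; 83,873 required, 83,873 in favor — approved.
Series C: 3/4 of 17468073 = 13101054.75, rounded up to 13101055; 13,101,055 required, 13,095,970 in favor — not approved.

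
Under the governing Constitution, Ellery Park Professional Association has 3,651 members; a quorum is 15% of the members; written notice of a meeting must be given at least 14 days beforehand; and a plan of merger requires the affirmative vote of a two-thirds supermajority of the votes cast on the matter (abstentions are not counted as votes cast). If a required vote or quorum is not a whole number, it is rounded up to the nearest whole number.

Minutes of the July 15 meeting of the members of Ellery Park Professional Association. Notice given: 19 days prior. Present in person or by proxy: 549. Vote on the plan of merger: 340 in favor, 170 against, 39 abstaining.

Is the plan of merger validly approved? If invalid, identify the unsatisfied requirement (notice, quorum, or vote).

Notice: 19 days given; 14 required. Satisfied.
Quorum: 15% of 3,651 = 547.65, rounded up to 548; 549 present. Satisfied.
Vote: requires two-thirds of the votes cast (549 − 39 abstaining = 510); 2/3 of 510 = 340, so 340 needed; 340 in favor. Satisfied.

Valid — all requirements satisfied.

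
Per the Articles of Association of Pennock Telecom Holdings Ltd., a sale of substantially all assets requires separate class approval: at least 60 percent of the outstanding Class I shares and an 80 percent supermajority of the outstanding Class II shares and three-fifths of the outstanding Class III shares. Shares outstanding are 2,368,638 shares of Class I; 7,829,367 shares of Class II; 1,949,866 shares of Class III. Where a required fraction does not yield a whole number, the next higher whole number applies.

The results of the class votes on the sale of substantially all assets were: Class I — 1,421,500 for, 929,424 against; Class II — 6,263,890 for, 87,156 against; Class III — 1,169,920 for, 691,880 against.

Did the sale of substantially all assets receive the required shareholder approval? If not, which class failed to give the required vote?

Class I: 3/5 of 2368638 = 1421182.80, rounded up to 1421183; 1,421,183 required, 1,421,500 in favor — approved.
Class II: 4/5 of 7829367 = 6263493.60, rounded up to 6263494; 6,263,494 required, 6,263,890 in favor — approved.
Class III: 3/5 of 1949866 = 1169919.60, rounded up to 1169920; 1,169,920 required, 1,169,920 in favor — approved.

Approved — every class gave the required vote.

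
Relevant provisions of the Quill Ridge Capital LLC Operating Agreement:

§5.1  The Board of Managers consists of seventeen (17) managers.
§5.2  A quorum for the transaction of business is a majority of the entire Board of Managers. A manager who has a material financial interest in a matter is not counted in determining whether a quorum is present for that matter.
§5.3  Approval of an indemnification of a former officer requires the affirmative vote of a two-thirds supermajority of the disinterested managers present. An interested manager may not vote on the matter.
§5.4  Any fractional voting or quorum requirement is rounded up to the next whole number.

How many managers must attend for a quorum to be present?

A majority of 17 is 9.

9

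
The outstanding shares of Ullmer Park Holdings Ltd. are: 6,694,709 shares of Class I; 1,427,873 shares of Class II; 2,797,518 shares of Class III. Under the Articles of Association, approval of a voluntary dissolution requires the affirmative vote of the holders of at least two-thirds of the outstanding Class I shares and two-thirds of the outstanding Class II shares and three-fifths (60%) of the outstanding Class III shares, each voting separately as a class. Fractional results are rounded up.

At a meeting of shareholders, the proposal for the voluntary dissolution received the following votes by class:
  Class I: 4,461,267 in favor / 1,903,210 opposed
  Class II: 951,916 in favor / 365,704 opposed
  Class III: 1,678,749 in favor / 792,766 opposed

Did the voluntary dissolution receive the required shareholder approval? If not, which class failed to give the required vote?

Class I: 2/3 of 6694709 = 4463139.33, rounded up to 4463140; 4,463,140 required, 4,461,267 in favor — not approved.
Class II: 2/3 of 1427873 = 951915.33, rounded up to 951916; 951,916 required, 951,916 in favor — approved.
Class III: 3/5 of 2797518 = 1678510.80, rounded up to 1678511; 1,678,511 required, 1,678,749 in favor — approved.

Not approved — the Class I shares did not give the required vote.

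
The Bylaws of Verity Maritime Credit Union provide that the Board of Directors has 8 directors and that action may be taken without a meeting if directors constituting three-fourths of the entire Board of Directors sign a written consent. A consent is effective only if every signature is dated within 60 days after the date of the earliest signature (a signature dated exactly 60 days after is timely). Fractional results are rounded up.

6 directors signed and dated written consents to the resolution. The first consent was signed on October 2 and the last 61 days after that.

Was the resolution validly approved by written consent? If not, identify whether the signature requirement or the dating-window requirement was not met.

Not effective — dating-window requirement not satisfied.

Signatures required: three-fourths of 8 — 3/4 of 8 = 6, so 6 needed; 6 signed. Sufficient.
Dating window: the latest signature is 61 days after the earliest; the limit is 60 days. Outside the window.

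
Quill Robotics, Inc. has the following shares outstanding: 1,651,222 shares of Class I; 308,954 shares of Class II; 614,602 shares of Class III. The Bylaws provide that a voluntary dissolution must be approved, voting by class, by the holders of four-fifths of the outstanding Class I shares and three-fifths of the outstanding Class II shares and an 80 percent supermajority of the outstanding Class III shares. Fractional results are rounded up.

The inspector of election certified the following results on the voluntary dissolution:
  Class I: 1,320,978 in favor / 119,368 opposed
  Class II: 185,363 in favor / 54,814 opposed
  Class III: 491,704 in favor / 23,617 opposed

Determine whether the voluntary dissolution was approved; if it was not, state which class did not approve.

Not approved — the Class II shares did not give the required vote.

Class I: 4/5 of 1651222 = 1320977.60, rounded up to 1320978; 1,320,978 required, 1,320,978 in favor — approved.
Class II: 3/5 of 308954 = 185372.40, rounded up to 185373; 185,373 required, 185,363 in favor — not approved.
Class III: 4/5 of 614602 = 491681.60, rounded up to 491682; 491,682 required, 491,704 in favor — approved.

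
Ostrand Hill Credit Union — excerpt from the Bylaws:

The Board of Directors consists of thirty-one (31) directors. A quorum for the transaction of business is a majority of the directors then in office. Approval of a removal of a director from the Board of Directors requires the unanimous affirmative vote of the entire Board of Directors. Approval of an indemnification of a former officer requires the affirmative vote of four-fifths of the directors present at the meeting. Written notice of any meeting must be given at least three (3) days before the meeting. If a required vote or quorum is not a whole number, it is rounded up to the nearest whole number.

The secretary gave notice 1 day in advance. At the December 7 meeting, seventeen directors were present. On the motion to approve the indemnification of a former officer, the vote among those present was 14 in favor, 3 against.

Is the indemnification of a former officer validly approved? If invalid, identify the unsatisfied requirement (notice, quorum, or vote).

Notice: 1 day given; 3 required (1 < 3). Not satisfied.
Quorum: 17 present; quorum is 16. Satisfied.
Vote: the indemnification of a former officer requires four-fifths of the directors present (17). 4/5 of 17 = 13.60, rounded up to 14, so 14 affirmative votes are needed; 14 voted in favor. Satisfied.

Invalid — notice requirement not satisfied.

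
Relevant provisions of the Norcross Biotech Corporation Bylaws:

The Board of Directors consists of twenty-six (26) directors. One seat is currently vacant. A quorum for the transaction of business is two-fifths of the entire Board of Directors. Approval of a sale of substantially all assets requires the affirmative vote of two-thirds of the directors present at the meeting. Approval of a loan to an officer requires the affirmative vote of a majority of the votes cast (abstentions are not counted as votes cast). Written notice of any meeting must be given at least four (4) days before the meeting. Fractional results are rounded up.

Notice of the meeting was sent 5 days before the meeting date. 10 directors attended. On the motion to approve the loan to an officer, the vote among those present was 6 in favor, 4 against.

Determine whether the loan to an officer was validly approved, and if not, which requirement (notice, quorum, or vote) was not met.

Invalid — quorum requirement not satisfied.

Notice: 5 days given; 4 required (5 ≥ 4). Satisfied.
Quorum: 10 present; quorum is 11. Not satisfied.
Vote: the loan to an officer requires a majority of the votes cast (10). A majority of 10 is 6, so 6 affirmative votes are needed; 6 voted in favor. Satisfied. (Moot — without a quorum no business can be validly transacted.)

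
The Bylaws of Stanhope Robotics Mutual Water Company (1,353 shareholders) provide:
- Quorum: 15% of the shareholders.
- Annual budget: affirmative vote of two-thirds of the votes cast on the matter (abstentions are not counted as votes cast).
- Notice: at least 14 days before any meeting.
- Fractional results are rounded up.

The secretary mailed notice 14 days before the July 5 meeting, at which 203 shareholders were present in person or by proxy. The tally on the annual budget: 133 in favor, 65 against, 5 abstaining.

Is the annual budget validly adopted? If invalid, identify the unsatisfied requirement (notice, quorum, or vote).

Notice: 14 days given; 14 required. Satisfied.
Quorum: 15% of 1,353 = 202.95, rounded up to 203; 203 present. Satisfied.
Vote: requires two-thirds of the votes cast (203 − 5 abstaining = 198); 2/3 of 198 = 132, so 132 needed; 133 in favor. Satisfied.

Valid — all requirements satisfied.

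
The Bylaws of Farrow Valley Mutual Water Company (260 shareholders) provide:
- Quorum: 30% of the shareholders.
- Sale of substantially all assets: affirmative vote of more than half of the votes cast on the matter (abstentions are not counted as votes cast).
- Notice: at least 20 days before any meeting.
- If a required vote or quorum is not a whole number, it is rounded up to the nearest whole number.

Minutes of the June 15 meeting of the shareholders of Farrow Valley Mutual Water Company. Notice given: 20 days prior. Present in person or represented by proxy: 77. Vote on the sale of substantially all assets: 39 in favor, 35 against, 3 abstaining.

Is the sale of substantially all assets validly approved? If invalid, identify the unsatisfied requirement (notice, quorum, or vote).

Notice: 20 days given; 20 required. Satisfied.
Quorum: 30% of 260 = 78; 77 present. Not satisfied.
Vote: requires a majority of the votes cast (77 − 3 abstaining = 74); a majority of 74 is 38, so 38 needed; 39 in favor. Satisfied.

Invalid — quorum requirement not satisfied.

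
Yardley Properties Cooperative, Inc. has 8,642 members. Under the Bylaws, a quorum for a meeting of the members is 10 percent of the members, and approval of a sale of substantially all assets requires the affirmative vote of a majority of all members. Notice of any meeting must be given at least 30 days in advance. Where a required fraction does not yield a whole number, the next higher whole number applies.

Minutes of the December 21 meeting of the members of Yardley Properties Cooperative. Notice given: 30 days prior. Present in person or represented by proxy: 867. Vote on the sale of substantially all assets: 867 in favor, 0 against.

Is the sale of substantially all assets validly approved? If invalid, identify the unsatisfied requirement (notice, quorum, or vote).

Notice: 30 days given; 30 required. Satisfied.
Quorum: 10% of 8,642 = 864.20, rounded up to 865; 867 present. Satisfied.
Vote: requires a majority of all members (8,642); a majority of 8642 is 4322, so 4,322 needed; 867 in favor. Not satisfied.

Invalid — vote requirement not satisfied.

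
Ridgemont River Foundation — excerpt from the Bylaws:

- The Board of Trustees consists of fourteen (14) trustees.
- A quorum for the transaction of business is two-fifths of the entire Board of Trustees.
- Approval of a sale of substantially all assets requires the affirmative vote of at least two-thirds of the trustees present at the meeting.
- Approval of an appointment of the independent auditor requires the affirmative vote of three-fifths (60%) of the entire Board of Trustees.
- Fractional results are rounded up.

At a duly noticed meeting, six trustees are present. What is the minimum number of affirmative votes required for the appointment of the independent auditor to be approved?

The appointment of the independent auditor requires three-fifths of the entire Board of Trustees (14).
3/5 of 14 = 8.40, rounded up to 9.
(Only 6 can vote, so the appointment of the independent auditor cannot pass at this meeting, but the required vote is still 9.)

9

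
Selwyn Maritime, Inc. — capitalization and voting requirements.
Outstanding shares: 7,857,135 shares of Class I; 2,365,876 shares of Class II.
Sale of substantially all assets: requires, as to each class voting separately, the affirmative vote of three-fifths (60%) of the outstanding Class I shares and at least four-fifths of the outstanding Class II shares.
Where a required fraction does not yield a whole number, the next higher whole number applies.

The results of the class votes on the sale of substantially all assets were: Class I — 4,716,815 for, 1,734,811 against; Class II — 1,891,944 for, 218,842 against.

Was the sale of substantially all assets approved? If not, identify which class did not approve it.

Class I: 3/5 of 7857135 = 4714281; 4,714,281 required, 4,716,815 in favor — approved.
Class II: 4/5 of 2365876 = 1892700.80, rounded up to 1892701; 1,892,701 required, 1,891,944 in favor — not approved.

Not approved — the Class II shares did not give the required vote.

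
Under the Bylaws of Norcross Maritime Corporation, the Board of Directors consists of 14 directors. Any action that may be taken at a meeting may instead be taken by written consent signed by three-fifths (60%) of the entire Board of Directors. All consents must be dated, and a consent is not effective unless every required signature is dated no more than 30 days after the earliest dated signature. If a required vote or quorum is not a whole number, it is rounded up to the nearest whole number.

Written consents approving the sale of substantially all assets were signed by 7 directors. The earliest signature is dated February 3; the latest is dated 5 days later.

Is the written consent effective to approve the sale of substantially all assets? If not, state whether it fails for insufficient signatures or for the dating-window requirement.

Signatures required: three-fifths (60%) of 14 — 3/5 of 14 = 8.40, rounded up to 9, so 9 needed; 7 signed. Insufficient.
Dating window: the latest signature is 5 days after the earliest; the limit is 30 days. Within the window.

Not effective — insufficient signatures.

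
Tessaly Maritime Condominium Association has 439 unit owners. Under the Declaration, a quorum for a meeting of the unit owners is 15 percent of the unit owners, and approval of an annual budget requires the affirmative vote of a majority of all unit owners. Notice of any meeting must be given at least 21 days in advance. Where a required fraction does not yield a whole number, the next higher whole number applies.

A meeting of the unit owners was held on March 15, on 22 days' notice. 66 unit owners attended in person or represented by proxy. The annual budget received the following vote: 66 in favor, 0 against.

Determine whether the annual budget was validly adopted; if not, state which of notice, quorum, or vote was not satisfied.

Notice: 22 days given; 21 required. Satisfied.
Quorum: 15% of 439 = 65.85, rounded up to 66; 66 present. Satisfied.
Vote: requires a majority of all unit owners (439); a majority of 439 is 220, so 220 needed; 66 in favor. Not satisfied.

Invalid — vote requirement not satisfied.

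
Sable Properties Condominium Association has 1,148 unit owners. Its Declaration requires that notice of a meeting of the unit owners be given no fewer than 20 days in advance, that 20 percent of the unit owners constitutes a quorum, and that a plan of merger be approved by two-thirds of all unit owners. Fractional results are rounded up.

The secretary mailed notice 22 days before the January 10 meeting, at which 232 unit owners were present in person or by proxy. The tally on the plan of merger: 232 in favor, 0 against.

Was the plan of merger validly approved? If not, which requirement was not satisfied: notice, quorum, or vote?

Notice: 22 days given; 20 required. Satisfied.
Quorum: 20% of 1,148 = 229.60, rounded up to 230; 232 present. Satisfied.
Vote: requires two-thirds of all unit owners (1,148); 2/3 of 1148 = 765.33, rounded up to 766, so 766 needed; 232 in favor. Not satisfied.

Invalid — vote requirement not satisfied.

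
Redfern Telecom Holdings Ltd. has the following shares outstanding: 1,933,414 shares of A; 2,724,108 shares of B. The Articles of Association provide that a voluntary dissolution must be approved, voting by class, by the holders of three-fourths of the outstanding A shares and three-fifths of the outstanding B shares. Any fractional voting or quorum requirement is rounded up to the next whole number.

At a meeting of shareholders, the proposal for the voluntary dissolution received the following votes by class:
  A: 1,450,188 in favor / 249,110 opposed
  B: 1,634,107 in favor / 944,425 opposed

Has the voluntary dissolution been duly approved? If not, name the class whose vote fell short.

Not approved — the B shares did not give the required vote.

A: 3/4 of 1933414 = 1450060.50, rounded up to 1450061; 1,450,061 required, 1,450,188 in favor — approved.
B: 3/5 of 2724108 = 1634464.80, rounded up to 1634465; 1,634,465 required, 1,634,107 in favor — not approved.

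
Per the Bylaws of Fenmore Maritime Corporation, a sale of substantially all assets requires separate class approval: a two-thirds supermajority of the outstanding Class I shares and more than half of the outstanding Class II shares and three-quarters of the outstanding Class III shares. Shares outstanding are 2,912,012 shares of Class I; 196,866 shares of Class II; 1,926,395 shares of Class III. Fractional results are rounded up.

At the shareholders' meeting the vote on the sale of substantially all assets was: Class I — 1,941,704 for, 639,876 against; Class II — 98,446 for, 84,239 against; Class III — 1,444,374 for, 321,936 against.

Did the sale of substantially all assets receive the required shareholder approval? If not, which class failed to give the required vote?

Not approved — the Class III shares did not give the required vote.

Class I: 2/3 of 2912012 = 1941341.33, rounded up to 1941342; 1,941,342 required, 1,941,704 in favor — approved.
Class II: a majority of 196866 is 98434; 98,434 required, 98,446 in favor — approved.
Class III: 3/4 of 1926395 = 1444796.25, rounded up to 1444797; 1,444,797 required, 1,444,374 in favor — not approved.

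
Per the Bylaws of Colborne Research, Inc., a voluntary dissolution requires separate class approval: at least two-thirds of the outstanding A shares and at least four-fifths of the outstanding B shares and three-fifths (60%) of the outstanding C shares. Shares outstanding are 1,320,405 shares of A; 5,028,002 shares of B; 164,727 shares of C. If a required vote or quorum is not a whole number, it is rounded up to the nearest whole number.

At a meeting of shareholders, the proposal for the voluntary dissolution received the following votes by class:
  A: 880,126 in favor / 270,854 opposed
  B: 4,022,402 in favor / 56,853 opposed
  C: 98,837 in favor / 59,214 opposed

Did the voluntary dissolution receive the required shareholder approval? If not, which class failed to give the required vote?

A: 2/3 of 1320405 = 880270; 880,270 required, 880,126 in favor — not approved.
B: 4/5 of 5028002 = 4022401.60, rounded up to 4022402; 4,022,402 required, 4,022,402 in favor — approved.
C: 3/5 of 164727 = 98836.20, rounded up to 98837; 98,837 required, 98,837 in favor — approved.

Not approved — the A shares did not give the required vote.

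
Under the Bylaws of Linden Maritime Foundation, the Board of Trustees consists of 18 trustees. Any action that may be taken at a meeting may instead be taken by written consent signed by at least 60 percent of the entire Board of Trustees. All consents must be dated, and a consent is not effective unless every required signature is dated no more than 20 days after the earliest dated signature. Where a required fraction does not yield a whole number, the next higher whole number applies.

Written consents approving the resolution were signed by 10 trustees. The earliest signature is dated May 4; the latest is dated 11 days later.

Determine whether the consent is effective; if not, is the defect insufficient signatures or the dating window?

Signatures required: at least 60 percent of 18 — 3/5 of 18 = 10.80, rounded up to 11, so 11 needed; 10 signed. Insufficient.
Dating window: the latest signature is 11 days after the earliest; the limit is 20 days. Within the window.

Not effective — insufficient signatures.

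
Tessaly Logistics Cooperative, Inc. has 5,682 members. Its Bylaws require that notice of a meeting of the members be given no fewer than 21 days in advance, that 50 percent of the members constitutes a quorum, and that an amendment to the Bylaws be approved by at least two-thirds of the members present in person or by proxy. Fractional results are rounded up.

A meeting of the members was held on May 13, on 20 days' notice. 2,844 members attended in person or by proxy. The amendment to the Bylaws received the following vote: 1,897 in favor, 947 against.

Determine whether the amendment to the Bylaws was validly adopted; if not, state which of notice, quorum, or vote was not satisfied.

Notice: 20 days given; 21 required. Not satisfied.
Quorum: 50% of 5,682 = 2,841; 2,844 present. Satisfied.
Vote: requires two-thirds of those present (2,844); 2/3 of 2844 = 1896, so 1,896 needed; 1,897 in favor. Satisfied.

Invalid — notice requirement not satisfied.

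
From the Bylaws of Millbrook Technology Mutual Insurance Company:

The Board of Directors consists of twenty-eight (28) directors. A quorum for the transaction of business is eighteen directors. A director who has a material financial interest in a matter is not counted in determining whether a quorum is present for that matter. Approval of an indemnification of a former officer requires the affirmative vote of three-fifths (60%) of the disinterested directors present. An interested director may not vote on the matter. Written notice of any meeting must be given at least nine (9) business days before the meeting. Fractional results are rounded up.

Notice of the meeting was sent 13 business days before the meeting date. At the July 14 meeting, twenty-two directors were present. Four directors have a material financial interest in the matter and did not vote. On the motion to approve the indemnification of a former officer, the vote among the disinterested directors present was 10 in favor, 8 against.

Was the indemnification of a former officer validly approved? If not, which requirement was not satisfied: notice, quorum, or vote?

Invalid — vote requirement not satisfied.

Notice: 13 business days given; 9 required (13 ≥ 9). Satisfied.
Quorum: 22 present, but the 4 interested directors do not count, leaving 18. Quorum is 18. Satisfied.
Vote: the indemnification of a former officer requires three-fifths of the disinterested directors present (22 − 4 = 18). 3/5 of 18 = 10.80, rounded up to 11, so 11 affirmative votes are needed; 10 voted in favor. Not satisfied.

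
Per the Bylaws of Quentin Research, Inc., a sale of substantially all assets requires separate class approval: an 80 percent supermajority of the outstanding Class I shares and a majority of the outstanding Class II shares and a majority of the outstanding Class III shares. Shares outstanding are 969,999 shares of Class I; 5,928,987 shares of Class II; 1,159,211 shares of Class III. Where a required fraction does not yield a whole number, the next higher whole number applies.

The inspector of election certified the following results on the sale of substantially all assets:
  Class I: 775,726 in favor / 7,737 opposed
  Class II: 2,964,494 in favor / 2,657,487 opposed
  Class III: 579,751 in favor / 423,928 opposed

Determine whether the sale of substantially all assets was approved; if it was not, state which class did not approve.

Class I: 4/5 of 969999 = 775999.20, rounded up to 776000; 776,000 required, 775,726 in favor — not approved.
Class II: a majority of 5928987 is 2964494; 2,964,494 required, 2,964,494 in favor — approved.
Class III: a majority of 1159211 is 579606; 579,606 required, 579,751 in favor — approved.

Not approved — the Class I shares did not give the required vote.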